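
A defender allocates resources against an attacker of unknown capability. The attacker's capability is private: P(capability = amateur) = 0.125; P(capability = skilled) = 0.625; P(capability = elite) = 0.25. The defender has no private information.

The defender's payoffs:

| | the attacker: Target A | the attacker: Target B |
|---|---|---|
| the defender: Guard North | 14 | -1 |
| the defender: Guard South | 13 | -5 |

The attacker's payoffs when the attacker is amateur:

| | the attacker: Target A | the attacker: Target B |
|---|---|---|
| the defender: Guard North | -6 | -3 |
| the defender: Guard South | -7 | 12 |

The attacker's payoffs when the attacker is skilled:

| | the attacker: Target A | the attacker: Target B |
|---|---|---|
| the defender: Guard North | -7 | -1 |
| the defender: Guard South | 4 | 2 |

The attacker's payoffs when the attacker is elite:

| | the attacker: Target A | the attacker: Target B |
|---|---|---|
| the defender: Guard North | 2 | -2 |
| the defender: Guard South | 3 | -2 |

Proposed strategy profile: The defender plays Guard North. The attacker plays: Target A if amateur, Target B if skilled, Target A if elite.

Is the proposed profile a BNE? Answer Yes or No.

No

A profile is a BNE iff every type of every player is best-responding given beliefs about the other side.
The defender plays Guard North: E[Guard North] = 0.125·(14) + 0.625·(-1) + 0.25·(14) = 4.625; E[Guard South] = 1.75. Best-responding. ✓
The attacker (capability amateur), facing Guard North: Target A gives -6, Target B gives -3. Proposed Target A is not best — profitable deviation exists. ✗
The attacker (capability skilled), facing Guard North: Target A gives -7, Target B gives -1. Proposed Target B is best. ✓
The attacker (capability elite), facing Guard North: Target A gives 2, Target B gives -2. Proposed Target A is best. ✓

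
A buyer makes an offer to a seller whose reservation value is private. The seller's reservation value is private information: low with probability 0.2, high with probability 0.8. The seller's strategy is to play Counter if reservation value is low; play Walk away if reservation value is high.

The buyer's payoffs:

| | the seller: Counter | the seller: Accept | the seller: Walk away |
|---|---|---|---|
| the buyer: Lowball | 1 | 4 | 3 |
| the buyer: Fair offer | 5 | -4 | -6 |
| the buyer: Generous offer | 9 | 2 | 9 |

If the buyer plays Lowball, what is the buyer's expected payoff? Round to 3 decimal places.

E[Lowball] = 0.2·1 + 0.8·3 = 0.2 + 2.4 = 2.6

2.600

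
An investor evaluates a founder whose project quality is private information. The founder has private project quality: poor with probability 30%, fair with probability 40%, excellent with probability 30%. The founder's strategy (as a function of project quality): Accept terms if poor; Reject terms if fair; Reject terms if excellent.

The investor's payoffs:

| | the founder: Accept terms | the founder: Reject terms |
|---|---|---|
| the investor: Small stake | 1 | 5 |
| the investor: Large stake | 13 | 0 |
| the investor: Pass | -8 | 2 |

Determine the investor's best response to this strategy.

E[Small stake] = 0.3·(1) + 0.4·(5) + 0.3·(5) = 3.8
E[Large stake] = 0.3·(13) + 0.4·(0) + 0.3·(0) = 3.9
E[Pass] = 0.3·(-8) + 0.4·(2) + 0.3·(2) = -1
Best response: Large stake (3.9 is the largest).

Large stake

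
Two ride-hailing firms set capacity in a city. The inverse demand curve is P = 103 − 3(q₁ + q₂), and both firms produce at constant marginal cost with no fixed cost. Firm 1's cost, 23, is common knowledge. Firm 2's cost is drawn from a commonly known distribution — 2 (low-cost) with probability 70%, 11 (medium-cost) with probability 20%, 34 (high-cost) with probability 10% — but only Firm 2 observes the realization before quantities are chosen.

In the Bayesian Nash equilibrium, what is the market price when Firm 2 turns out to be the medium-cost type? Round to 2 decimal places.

Firm 2 with cost c maximizes (103 − 3(q₁+q₂) − c)·q₂, giving q₂(c) = (103 − c − 3q₁)/6.
E[c₂] = 0.7·2 + 0.2·11 + 0.1·34 = 7
Firm 1's FOC against E[q₂] yields q₁ = (103 − 2·23 + E[c₂])/9 = (103 − 46 + 7)/9 = 7.11111.
q₂(medium-cost) = 11.7778, so P = 103 − 3·(7.11111 + 11.7778) = 46.3333.

46.33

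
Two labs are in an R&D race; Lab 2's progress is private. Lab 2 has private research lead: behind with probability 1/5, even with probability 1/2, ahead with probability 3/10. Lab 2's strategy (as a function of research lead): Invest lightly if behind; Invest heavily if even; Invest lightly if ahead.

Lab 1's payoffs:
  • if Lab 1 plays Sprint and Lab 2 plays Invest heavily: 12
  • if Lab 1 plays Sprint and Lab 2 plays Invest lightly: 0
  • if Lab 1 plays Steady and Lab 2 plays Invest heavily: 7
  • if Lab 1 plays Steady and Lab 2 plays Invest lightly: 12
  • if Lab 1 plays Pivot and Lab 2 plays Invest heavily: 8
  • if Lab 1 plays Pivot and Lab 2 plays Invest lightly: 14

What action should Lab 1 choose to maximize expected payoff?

E[Sprint] = 1/5·(0) + 1/2·(12) + 3/10·(0) = 6
E[Steady] = 1/5·(12) + 1/2·(7) + 3/10·(12) = 19/2
E[Pivot] = 1/5·(14) + 1/2·(8) + 3/10·(14) = 11
Best response: Pivot (11 is the largest).

Pivot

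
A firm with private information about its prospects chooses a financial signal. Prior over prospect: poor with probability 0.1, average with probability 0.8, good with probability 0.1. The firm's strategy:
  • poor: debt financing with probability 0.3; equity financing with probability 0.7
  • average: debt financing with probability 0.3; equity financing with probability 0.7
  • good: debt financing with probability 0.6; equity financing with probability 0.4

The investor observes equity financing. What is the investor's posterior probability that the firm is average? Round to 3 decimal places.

Apply Bayes' rule using the sender's strategy as the likelihood.
P(equity financing) = 0.1·0.7 + 0.8·0.7 + 0.1·0.4 = 0.67
P(average | equity financing) = (0.8·0.7) / 0.67 = 0.56 / 0.67 = 0.835821

0.836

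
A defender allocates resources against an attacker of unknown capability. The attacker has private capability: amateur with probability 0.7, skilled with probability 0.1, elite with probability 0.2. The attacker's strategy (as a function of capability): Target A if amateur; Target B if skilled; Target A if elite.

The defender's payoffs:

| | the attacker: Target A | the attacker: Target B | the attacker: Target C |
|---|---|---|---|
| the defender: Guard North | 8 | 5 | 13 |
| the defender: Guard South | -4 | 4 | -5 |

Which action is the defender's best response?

Guard North

E[Guard North] = 0.7·(8) + 0.1·(5) + 0.2·(8) = 7.7
E[Guard South] = 0.7·(-4) + 0.1·(4) + 0.2·(-4) = -3.2
Best response: Guard North (7.7 is the largest).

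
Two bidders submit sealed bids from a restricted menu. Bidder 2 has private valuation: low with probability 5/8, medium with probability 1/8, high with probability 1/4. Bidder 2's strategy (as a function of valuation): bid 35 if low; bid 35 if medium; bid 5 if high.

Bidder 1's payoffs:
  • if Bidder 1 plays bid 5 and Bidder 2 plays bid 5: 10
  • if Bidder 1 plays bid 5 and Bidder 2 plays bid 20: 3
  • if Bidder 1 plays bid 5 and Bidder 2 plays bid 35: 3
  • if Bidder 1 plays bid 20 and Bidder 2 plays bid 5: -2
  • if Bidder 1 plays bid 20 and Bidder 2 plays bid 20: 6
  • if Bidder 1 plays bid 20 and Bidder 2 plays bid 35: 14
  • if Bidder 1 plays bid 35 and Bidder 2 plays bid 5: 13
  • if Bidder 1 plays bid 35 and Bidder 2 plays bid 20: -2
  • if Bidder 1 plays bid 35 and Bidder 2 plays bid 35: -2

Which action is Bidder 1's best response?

E[bid 5] = 5/8·(3) + 1/8·(3) + 1/4·(10) = 19/4
E[bid 20] = 5/8·(14) + 1/8·(14) + 1/4·(-2) = 10
E[bid 35] = 5/8·(-2) + 1/8·(-2) + 1/4·(13) = 7/4
Best response: bid 20 (10 is the largest).

bid 20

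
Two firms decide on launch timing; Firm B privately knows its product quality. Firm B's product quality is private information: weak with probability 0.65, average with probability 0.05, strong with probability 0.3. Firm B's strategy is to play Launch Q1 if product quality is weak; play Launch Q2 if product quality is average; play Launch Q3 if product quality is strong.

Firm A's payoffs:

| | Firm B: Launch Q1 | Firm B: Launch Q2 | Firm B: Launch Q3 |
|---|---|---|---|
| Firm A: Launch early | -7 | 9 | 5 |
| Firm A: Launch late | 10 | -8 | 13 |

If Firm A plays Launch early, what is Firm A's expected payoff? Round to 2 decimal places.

Take the expectation over Firm B's product quality, weighting each type's action by its prior probability.
E[Launch early] = 0.65·(-7) + 0.05·9 + 0.3·5 = (-4.55) + 0.45 + 1.5 = -2.6

-2.60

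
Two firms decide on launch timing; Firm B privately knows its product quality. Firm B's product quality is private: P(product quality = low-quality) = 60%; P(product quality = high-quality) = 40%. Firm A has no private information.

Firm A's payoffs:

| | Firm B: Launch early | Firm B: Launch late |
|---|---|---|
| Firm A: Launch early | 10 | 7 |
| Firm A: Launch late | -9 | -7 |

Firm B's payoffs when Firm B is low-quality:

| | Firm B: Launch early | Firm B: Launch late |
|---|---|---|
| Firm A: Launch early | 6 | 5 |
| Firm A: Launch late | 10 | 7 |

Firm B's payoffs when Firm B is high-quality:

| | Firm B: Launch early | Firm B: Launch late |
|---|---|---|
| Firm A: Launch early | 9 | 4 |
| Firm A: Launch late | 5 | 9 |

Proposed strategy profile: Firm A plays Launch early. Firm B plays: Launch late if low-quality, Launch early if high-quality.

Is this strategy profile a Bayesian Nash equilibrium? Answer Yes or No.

Firm A plays Launch early: E[Launch early] = 0.6·(7) + 0.4·(10) = 8.2; E[Launch late] = -7.8. Best-responding. ✓
Firm B (product quality low-quality), facing Launch early: Launch early gives 6, Launch late gives 5. Proposed Launch late is not best — profitable deviation exists. ✗
Firm B (product quality high-quality), facing Launch early: Launch early gives 9, Launch late gives 4. Proposed Launch early is best. ✓

No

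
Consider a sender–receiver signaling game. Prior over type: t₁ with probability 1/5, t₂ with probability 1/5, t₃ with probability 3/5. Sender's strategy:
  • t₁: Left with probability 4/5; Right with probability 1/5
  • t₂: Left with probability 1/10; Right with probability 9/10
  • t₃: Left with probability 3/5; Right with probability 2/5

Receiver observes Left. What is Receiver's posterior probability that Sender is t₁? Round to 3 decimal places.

P(Left) = (1/5)·(4/5) + (1/5)·(1/10) + (3/5)·(3/5) = 27/50
P(t₁ | Left) = ((1/5)·(4/5)) / (27/50) = (4/25) / (27/50) = 8/27

0.296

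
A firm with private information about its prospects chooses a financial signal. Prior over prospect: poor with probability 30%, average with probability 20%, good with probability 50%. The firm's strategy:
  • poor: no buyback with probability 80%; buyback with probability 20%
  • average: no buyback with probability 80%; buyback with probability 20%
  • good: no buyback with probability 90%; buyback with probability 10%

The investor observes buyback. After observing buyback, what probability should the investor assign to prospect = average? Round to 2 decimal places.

0.27

P(buyback) = 0.3·0.2 + 0.2·0.2 + 0.5·0.1 = 0.15
P(average | buyback) = (0.2·0.2) / 0.15 = 0.04 / 0.15 = 0.266667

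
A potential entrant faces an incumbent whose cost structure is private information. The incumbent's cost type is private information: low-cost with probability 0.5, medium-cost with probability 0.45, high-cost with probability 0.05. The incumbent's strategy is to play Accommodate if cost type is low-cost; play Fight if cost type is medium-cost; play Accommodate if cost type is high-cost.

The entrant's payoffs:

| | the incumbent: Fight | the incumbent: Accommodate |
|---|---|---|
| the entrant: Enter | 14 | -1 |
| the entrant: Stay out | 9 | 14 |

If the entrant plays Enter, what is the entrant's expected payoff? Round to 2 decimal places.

5.75

Take the expectation over the incumbent's cost type, weighting each type's action by its prior probability.
E[Enter] = 0.5·(-1) + 0.45·14 + 0.05·(-1) = (-0.5) + 6.3 + (-0.05) = 5.75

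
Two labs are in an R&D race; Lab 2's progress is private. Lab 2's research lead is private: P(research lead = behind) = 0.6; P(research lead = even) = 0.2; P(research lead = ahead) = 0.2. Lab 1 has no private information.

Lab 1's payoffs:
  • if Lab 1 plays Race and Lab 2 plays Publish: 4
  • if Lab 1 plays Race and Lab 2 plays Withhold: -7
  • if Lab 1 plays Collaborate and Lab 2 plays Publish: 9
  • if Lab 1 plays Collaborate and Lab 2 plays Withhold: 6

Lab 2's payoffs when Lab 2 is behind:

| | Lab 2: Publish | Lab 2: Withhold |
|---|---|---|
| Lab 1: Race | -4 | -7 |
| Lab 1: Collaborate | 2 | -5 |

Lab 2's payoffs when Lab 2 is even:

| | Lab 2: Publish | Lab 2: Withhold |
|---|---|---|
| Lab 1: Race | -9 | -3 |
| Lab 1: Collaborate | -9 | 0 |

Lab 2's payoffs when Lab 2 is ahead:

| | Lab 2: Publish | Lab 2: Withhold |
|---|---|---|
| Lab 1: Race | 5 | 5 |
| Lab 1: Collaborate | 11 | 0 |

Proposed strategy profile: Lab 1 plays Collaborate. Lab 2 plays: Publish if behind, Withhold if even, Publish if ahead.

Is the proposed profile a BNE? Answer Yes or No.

Lab 1 plays Collaborate: E[Collaborate] = 0.6·(9) + 0.2·(6) + 0.2·(9) = 8.4; E[Race] = 1.8. Best-responding. ✓
Lab 2 (research lead behind), facing Collaborate: Publish gives 2, Withhold gives -5. Proposed Publish is best. ✓
Lab 2 (research lead even), facing Collaborate: Publish gives -9, Withhold gives 0. Proposed Withhold is best. ✓
Lab 2 (research lead ahead), facing Collaborate: Publish gives 11, Withhold gives 0. Proposed Publish is best. ✓

Yes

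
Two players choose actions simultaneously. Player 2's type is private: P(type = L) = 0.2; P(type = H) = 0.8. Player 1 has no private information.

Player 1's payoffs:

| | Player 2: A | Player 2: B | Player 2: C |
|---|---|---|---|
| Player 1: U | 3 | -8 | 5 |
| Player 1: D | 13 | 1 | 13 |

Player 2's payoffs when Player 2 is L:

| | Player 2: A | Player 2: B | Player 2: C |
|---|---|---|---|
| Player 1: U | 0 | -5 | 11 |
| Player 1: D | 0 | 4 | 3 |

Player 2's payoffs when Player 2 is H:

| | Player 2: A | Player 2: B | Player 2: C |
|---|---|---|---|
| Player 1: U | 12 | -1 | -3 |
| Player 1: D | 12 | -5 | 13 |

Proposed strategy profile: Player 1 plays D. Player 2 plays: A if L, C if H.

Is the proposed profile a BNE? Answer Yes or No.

No

A profile is a BNE iff every type of every player is best-responding given beliefs about the other side.
Player 1 plays D: E[D] = 0.2·(13) + 0.8·(13) = 13; E[U] = 4.6. Best-responding. ✓
Player 2 (type L), facing D: A gives 0, B gives 4, C gives 3. Proposed A is not best — profitable deviation exists. ✗
Player 2 (type H), facing D: A gives 12, B gives -5, C gives 13. Proposed C is best. ✓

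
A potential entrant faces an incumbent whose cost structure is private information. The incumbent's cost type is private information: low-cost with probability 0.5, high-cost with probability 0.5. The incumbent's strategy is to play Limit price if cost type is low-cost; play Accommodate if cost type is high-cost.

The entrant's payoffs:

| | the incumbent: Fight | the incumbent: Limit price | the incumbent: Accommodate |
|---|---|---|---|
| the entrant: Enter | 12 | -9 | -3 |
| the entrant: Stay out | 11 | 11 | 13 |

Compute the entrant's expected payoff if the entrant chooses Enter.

-6

E[Enter] = 0.5·(-9) + 0.5·(-3) = (-4.5) + (-1.5) = -6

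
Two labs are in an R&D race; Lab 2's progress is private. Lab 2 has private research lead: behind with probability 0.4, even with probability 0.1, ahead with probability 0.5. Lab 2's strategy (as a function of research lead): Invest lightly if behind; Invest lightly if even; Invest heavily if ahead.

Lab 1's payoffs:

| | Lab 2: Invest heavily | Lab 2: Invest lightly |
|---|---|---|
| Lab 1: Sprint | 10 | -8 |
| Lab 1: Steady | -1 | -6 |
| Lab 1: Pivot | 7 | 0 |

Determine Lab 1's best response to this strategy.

E[Sprint] = 0.4·(-8) + 0.1·(-8) + 0.5·(10) = 1
E[Steady] = 0.4·(-6) + 0.1·(-6) + 0.5·(-1) = -3.5
E[Pivot] = 0.4·(0) + 0.1·(0) + 0.5·(7) = 3.5
Best response: Pivot (3.5 is the largest).

Pivot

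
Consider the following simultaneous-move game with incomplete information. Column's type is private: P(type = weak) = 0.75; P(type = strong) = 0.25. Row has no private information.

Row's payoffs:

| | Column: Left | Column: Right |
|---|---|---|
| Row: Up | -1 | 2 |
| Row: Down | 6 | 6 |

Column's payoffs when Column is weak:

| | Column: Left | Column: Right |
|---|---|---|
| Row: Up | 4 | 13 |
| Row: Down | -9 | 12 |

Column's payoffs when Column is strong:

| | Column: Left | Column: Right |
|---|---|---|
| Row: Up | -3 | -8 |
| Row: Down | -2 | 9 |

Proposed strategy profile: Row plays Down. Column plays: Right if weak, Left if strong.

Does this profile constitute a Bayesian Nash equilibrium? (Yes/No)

No

Row plays Down: E[Down] = 0.75·(6) + 0.25·(6) = 6; E[Up] = 1.25. Best-responding. ✓
Column (type weak), facing Down: Left gives -9, Right gives 12. Proposed Right is best. ✓
Column (type strong), facing Down: Left gives -2, Right gives 9. Proposed Left is not best — profitable deviation exists. ✗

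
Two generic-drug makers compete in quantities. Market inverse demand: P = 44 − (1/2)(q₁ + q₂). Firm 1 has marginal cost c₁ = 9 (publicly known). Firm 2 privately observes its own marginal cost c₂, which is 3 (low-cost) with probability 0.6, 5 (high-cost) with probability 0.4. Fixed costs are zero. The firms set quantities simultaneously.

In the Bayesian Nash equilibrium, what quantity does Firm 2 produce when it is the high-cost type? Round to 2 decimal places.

29.07

Type-c best response for Firm 2: q₂(c) = (44 − c) − q₁/2.
Firm 1 maximizes expected profit; its first-order condition is 44 − q₁ − (1/2)E[q₂] − 9 = 0.
Substituting E[q₂] and solving: E[c₂] = 3.8, so q₁ = (44 − 2·9 + 3.8)/(3/2) = 19.8667.
q₂(high-cost) = (44 − 5 − (1/2)·19.8667) = 29.0667.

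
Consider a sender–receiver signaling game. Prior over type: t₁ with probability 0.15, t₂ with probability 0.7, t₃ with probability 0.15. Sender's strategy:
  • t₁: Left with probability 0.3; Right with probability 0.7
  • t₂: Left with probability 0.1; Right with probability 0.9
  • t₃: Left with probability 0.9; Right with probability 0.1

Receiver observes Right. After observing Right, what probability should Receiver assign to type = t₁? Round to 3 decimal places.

P(Right) = 0.15·0.7 + 0.7·0.9 + 0.15·0.1 = 0.75
P(t₁ | Right) = (0.15·0.7) / 0.75 = 0.105 / 0.75 = 0.14

0.140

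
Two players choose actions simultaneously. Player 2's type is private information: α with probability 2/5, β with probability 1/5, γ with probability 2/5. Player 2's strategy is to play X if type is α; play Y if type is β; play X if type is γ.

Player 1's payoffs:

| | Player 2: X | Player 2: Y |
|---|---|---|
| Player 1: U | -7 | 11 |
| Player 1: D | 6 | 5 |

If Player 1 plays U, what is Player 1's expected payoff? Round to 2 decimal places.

E[U] = 2/5·(-7) + 1/5·11 + 2/5·(-7) = (-14/5) + 11/5 + (-14/5) = -17/5

-3.40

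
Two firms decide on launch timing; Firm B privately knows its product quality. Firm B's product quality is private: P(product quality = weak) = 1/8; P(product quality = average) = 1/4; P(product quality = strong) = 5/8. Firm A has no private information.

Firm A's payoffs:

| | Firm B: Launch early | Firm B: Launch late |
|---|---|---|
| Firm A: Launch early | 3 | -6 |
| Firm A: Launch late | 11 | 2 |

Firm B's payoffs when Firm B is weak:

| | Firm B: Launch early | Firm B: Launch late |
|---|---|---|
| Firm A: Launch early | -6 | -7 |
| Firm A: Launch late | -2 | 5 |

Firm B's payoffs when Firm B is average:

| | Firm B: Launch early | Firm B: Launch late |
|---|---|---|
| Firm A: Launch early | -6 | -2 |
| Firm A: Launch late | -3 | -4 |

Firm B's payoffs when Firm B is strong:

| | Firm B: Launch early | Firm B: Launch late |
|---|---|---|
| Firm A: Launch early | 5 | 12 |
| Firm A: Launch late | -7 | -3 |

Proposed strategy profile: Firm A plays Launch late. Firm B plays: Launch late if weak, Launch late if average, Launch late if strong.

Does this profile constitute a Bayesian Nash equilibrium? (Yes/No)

No

A profile is a BNE iff every type of every player is best-responding given beliefs about the other side.
Firm A plays Launch late: E[Launch late] = 1/8·(2) + 1/4·(2) + 5/8·(2) = 2; E[Launch early] = -6. Best-responding. ✓
Firm B (product quality weak), facing Launch late: Launch early gives -2, Launch late gives 5. Proposed Launch late is best. ✓
Firm B (product quality average), facing Launch late: Launch early gives -3, Launch late gives -4. Proposed Launch late is not best — profitable deviation exists. ✗
Firm B (product quality strong), facing Launch late: Launch early gives -7, Launch late gives -3. Proposed Launch late is best. ✓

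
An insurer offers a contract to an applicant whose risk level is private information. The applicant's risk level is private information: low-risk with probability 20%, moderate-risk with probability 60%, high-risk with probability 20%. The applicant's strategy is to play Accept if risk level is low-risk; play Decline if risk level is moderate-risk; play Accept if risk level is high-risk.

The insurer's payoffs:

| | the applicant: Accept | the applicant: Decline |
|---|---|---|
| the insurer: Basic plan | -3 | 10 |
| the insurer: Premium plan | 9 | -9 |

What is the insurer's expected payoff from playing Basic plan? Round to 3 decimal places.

Take the expectation over the applicant's risk level, weighting each type's action by its prior probability.
E[Basic plan] = 0.2·(-3) + 0.6·10 + 0.2·(-3) = (-0.6) + 6 + (-0.6) = 4.8

4.800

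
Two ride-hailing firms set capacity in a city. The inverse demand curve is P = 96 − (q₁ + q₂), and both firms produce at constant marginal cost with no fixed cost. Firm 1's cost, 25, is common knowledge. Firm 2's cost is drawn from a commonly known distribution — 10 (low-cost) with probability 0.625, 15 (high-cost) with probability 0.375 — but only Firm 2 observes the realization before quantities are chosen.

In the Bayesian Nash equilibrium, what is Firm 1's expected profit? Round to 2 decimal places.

372.17

Type-c best response for Firm 2: q₂(c) = (96 − c)/2 − q₁/2.
Firm 1 maximizes expected profit; its first-order condition is 96 − 2q₁ − E[q₂] − 25 = 0.
Substituting E[q₂] and solving: E[c₂] = 11.875, so q₁ = (96 − 2·25 + 11.875)/3 = 19.2917.
E[P] = 96 − (q₁ + E[q₂]) = 44.2917; Firm 1's expected profit = (E[P] − 25)·q₁ = (44.2917 − 25)·19.2917 = 372.168.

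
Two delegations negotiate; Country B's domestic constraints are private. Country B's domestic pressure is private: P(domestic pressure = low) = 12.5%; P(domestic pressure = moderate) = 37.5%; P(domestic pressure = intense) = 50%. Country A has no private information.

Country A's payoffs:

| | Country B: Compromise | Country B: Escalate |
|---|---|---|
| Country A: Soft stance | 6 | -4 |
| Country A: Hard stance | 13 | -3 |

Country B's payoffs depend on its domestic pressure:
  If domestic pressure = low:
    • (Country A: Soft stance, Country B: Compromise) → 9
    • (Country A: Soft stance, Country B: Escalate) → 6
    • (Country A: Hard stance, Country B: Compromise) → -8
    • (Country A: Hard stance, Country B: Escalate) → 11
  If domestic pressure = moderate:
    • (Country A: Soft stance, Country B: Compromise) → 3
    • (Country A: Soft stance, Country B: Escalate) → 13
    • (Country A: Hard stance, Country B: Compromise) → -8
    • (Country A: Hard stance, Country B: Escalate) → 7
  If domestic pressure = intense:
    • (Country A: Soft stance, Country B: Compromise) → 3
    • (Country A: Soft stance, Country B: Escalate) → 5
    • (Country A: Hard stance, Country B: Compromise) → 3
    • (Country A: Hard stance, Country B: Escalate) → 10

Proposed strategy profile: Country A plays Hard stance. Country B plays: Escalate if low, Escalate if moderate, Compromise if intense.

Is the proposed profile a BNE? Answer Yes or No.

Country A plays Hard stance: E[Hard stance] = 0.125·(-3) + 0.375·(-3) + 0.5·(13) = 5; E[Soft stance] = 1. Best-responding. ✓
Country B (domestic pressure low), facing Hard stance: Compromise gives -8, Escalate gives 11. Proposed Escalate is best. ✓
Country B (domestic pressure moderate), facing Hard stance: Compromise gives -8, Escalate gives 7. Proposed Escalate is best. ✓
Country B (domestic pressure intense), facing Hard stance: Compromise gives 3, Escalate gives 10. Proposed Compromise is not best — profitable deviation exists. ✗

No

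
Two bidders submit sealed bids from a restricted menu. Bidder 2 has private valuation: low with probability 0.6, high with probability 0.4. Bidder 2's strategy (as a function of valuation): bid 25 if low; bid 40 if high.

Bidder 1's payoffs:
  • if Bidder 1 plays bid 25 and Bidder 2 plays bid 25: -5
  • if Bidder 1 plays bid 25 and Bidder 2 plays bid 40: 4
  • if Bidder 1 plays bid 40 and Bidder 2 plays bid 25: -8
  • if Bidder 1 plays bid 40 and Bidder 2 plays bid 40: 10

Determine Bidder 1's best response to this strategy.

bid 40

E[bid 25] = 0.6·(-5) + 0.4·(4) = -1.4
E[bid 40] = 0.6·(-8) + 0.4·(10) = -0.8
Best response: bid 40 (-0.8 is the largest).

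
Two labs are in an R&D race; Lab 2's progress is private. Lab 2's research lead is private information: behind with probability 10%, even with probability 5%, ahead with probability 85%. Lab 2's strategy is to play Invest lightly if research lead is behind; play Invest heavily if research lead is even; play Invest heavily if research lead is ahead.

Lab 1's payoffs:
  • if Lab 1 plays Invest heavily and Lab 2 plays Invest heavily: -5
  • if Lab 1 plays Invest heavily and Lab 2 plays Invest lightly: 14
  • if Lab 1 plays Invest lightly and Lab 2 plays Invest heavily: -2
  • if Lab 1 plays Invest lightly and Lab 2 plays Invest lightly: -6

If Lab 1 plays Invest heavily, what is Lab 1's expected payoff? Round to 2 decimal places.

-3.10

E[Invest heavily] = 0.1·14 + 0.05·(-5) + 0.85·(-5) = 1.4 + (-0.25) + (-4.25) = -3.1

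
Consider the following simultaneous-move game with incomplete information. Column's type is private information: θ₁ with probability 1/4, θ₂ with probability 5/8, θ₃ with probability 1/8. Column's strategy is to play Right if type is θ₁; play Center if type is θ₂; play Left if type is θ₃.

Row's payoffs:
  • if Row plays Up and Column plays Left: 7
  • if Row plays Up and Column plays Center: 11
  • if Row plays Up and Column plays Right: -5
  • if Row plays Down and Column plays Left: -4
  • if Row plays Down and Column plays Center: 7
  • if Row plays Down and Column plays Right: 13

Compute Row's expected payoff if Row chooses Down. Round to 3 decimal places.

7.125

Take the expectation over Column's type, weighting each type's action by its prior probability.
E[Down] = 1/4·13 + 5/8·7 + 1/8·(-4) = 13/4 + 35/8 + (-1/2) = 57/8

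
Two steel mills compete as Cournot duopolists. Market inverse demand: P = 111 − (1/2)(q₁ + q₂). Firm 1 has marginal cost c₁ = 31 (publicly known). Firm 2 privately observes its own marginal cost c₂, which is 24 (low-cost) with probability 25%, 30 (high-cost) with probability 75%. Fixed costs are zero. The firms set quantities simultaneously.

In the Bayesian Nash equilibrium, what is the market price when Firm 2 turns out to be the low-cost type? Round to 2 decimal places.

Type-c best response for Firm 2: q₂(c) = (111 − c) − q₁/2.
Firm 1 maximizes expected profit; its first-order condition is 111 − q₁ − (1/2)E[q₂] − 31 = 0.
Substituting E[q₂] and solving: E[c₂] = 28.5, so q₁ = (111 − 2·31 + 28.5)/(3/2) = 51.6667.
q₂(low-cost) = 61.1667, so P = 111 − (1/2)·(51.6667 + 61.1667) = 54.5833.

54.58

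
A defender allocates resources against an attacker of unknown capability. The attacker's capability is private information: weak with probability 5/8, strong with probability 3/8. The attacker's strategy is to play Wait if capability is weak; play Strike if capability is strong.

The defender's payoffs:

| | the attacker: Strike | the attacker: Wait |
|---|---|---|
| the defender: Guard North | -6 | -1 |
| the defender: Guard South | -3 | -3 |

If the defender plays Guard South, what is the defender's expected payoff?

E[Guard South] = 5/8·(-3) + 3/8·(-3) = (-15/8) + (-9/8) = -3

-3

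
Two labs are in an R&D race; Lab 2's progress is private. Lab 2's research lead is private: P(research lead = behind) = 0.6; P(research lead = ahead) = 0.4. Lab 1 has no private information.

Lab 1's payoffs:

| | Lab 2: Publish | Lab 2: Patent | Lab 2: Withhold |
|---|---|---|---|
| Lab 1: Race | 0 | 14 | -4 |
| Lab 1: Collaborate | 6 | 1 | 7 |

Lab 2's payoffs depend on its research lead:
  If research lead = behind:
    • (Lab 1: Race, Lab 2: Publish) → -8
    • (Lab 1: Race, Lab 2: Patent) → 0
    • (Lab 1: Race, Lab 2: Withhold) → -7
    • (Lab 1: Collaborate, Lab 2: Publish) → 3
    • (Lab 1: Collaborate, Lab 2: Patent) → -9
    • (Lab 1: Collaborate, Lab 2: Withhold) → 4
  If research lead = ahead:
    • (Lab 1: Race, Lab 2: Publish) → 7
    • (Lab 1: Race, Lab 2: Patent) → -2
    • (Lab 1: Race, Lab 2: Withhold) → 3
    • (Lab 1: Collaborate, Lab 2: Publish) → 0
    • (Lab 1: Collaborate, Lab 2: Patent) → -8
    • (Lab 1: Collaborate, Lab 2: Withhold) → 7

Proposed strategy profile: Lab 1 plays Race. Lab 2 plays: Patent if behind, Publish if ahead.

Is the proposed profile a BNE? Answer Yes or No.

A profile is a BNE iff every type of every player is best-responding given beliefs about the other side.
Lab 1 plays Race: E[Race] = 0.6·(14) + 0.4·(0) = 8.4; E[Collaborate] = 3. Best-responding. ✓
Lab 2 (research lead behind), facing Race: Publish gives -8, Patent gives 0, Withhold gives -7. Proposed Patent is best. ✓
Lab 2 (research lead ahead), facing Race: Publish gives 7, Patent gives -2, Withhold gives 3. Proposed Publish is best. ✓

Yes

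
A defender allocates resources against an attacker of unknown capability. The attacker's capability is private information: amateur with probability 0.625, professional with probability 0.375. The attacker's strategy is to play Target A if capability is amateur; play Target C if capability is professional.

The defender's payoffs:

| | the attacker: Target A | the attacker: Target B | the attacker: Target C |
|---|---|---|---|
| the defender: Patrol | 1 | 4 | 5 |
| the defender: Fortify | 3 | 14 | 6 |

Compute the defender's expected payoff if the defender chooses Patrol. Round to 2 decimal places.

2.50

Take the expectation over the attacker's capability, weighting each type's action by its prior probability.
E[Patrol] = 0.625·1 + 0.375·5 = 0.625 + 1.875 = 2.5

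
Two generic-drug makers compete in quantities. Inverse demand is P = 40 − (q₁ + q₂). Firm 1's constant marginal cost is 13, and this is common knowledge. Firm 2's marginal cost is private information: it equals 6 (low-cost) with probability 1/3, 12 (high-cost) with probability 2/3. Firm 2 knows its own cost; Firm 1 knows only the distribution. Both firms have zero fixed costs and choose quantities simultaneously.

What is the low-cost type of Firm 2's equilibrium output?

13

Firm 2 with cost c maximizes (40 − (q₁+q₂) − c)·q₂, giving q₂(c) = (40 − c − q₁)/2.
E[c₂] = 1/3·6 + 2/3·12 = 10
Firm 1's FOC against E[q₂] yields q₁ = (40 − 2·13 + E[c₂])/3 = (40 − 26 + 10)/3 = 8.
q₂(low-cost) = (40 − 6 − 8)/2 = 13.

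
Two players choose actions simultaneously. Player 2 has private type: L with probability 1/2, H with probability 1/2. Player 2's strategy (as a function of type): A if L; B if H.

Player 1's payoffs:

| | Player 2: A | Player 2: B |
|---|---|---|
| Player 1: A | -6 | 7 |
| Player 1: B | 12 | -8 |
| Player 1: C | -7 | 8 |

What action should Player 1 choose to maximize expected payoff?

B

E[A] = 1/2·(-6) + 1/2·(7) = 1/2
E[B] = 1/2·(12) + 1/2·(-8) = 2
E[C] = 1/2·(-7) + 1/2·(8) = 1/2
Best response: B (2 is the largest).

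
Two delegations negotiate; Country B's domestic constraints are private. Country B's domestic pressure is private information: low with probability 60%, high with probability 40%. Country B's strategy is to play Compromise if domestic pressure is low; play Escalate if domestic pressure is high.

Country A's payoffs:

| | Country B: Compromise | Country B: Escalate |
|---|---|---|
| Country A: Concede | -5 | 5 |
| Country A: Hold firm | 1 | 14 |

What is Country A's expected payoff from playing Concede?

E[Concede] = 0.6·(-5) + 0.4·5 = (-3) + 2 = -1

-1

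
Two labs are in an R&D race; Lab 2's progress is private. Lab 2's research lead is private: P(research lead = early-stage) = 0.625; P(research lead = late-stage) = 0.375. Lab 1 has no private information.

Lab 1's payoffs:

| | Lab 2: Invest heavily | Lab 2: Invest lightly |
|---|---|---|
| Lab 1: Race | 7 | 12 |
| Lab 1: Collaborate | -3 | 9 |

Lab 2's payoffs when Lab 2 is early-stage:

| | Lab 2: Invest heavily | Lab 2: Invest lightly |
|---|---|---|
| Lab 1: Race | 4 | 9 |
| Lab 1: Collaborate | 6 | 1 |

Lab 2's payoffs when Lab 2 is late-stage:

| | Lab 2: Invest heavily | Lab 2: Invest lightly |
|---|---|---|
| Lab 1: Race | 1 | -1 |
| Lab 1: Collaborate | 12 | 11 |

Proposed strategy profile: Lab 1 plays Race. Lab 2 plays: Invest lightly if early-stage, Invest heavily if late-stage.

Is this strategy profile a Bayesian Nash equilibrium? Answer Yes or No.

Yes

A profile is a BNE iff every type of every player is best-responding given beliefs about the other side.
Lab 1 plays Race: E[Race] = 0.625·(12) + 0.375·(7) = 10.125; E[Collaborate] = 4.5. Best-responding. ✓
Lab 2 (research lead early-stage), facing Race: Invest heavily gives 4, Invest lightly gives 9. Proposed Invest lightly is best. ✓
Lab 2 (research lead late-stage), facing Race: Invest heavily gives 1, Invest lightly gives -1. Proposed Invest heavily is best. ✓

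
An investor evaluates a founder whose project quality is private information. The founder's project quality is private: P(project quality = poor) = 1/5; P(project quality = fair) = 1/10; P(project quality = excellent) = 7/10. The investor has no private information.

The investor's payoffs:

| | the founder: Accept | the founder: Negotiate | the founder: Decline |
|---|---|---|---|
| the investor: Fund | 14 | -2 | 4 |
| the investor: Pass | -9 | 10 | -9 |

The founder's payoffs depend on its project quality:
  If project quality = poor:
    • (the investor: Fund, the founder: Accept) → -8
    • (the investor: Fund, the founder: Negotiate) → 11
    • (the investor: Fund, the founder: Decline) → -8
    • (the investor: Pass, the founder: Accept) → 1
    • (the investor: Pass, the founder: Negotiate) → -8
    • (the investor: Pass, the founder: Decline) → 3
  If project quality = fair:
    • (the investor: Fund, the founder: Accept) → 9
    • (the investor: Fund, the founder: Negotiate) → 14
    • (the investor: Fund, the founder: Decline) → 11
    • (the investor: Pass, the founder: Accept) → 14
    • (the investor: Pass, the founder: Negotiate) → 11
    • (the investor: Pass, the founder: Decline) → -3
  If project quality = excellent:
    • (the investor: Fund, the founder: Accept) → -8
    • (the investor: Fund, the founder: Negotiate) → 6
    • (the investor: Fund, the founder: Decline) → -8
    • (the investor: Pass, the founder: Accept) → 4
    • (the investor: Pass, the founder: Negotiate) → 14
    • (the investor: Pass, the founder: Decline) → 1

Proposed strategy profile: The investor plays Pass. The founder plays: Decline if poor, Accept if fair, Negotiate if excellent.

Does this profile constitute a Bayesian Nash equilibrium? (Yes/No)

The investor plays Pass: E[Pass] = 1/5·(-9) + 1/10·(-9) + 7/10·(10) = 43/10; E[Fund] = 4/5. Best-responding. ✓
The founder (project quality poor), facing Pass: Accept gives 1, Negotiate gives -8, Decline gives 3. Proposed Decline is best. ✓
The founder (project quality fair), facing Pass: Accept gives 14, Negotiate gives 11, Decline gives -3. Proposed Accept is best. ✓
The founder (project quality excellent), facing Pass: Accept gives 4, Negotiate gives 14, Decline gives 1. Proposed Negotiate is best. ✓

Yes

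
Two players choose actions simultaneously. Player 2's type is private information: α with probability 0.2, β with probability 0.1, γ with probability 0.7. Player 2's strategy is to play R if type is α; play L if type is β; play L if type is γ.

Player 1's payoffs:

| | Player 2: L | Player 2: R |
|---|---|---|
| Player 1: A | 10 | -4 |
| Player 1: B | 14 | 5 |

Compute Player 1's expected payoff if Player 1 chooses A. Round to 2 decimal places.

E[A] = 0.2·(-4) + 0.1·10 + 0.7·10 = (-0.8) + 1 + 7 = 7.2

7.20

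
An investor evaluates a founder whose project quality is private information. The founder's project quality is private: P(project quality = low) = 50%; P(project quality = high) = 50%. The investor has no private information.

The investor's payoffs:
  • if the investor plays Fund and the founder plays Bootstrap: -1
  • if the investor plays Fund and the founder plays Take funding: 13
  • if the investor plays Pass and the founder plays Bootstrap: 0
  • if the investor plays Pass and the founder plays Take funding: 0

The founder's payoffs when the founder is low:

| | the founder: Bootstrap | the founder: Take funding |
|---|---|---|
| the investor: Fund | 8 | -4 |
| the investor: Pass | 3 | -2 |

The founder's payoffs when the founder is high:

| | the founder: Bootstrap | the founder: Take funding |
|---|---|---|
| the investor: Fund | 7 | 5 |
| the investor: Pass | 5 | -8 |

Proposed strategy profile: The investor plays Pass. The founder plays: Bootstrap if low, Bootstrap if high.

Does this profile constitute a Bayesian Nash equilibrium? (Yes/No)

Yes

The investor plays Pass: E[Pass] = 0.5·(0) + 0.5·(0) = 0; E[Fund] = -1. Best-responding. ✓
The founder (project quality low), facing Pass: Bootstrap gives 3, Take funding gives -2. Proposed Bootstrap is best. ✓
The founder (project quality high), facing Pass: Bootstrap gives 5, Take funding gives -8. Proposed Bootstrap is best. ✓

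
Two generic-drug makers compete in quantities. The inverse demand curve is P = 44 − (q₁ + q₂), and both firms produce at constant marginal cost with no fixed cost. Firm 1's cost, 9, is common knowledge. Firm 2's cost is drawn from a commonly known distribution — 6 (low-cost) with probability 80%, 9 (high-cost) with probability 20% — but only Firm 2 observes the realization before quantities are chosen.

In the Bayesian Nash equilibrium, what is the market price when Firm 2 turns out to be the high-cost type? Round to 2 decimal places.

21.07

Type-c best response for Firm 2: q₂(c) = (44 − c)/2 − q₁/2.
Firm 1 maximizes expected profit; its first-order condition is 44 − 2q₁ − E[q₂] − 9 = 0.
Substituting E[q₂] and solving: E[c₂] = 6.6, so q₁ = (44 − 2·9 + 6.6)/3 = 10.8667.
q₂(high-cost) = 12.0667, so P = 44 − (10.8667 + 12.0667) = 21.0667.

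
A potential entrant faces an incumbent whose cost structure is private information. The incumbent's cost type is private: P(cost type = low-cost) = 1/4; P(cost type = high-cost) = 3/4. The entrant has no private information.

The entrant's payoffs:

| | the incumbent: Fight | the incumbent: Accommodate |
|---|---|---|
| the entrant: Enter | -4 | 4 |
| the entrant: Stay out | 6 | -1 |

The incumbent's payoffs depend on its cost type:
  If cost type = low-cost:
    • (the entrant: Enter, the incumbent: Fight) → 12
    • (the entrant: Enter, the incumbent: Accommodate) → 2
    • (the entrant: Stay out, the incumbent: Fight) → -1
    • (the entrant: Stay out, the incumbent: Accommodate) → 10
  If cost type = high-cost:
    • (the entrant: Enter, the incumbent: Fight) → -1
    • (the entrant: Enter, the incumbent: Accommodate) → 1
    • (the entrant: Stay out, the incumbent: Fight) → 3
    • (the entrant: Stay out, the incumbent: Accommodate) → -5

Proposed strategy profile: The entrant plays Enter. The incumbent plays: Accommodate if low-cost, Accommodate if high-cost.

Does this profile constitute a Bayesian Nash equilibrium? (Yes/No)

No

A profile is a BNE iff every type of every player is best-responding given beliefs about the other side.
The entrant plays Enter: E[Enter] = 1/4·(4) + 3/4·(4) = 4; E[Stay out] = -1. Best-responding. ✓
The incumbent (cost type low-cost), facing Enter: Fight gives 12, Accommodate gives 2. Proposed Accommodate is not best — profitable deviation exists. ✗
The incumbent (cost type high-cost), facing Enter: Fight gives -1, Accommodate gives 1. Proposed Accommodate is best. ✓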